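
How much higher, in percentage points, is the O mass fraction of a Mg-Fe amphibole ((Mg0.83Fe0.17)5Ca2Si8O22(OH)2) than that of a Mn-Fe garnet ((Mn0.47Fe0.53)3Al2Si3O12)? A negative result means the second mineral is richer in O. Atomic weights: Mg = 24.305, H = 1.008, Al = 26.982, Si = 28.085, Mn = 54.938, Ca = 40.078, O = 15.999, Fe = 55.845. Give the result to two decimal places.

7.09 percentage points

First mineral: 383.976 g O in 839.162 g formula = 45.76 wt% O.
Second mineral: 191.988 g O in 496.463 g formula = 38.67 wt% O.
45.76% − 38.67% gives a difference of 7.09 percentage points.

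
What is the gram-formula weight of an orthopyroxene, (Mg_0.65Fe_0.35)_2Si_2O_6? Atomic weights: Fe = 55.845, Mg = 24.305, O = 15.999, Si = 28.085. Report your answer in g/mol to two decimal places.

222.85 g/mol

The formula mass is the sum 1.30(24.305) + 0.70(55.845) + 2(28.085) + 6(15.999).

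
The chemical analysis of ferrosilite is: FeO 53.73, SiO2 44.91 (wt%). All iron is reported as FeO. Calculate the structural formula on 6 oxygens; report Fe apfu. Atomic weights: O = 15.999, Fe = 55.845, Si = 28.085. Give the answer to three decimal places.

53.73 wt% FeO ÷ 71.844 g/mol = 0.74787 mol, giving 0.74787 Fe and 0.74787 O.
44.91 wt% SiO2 ÷ 60.083 g/mol = 0.74747 mol, giving 0.74747 Si and 1.49494 O.
Oxygen sums to 2.24281; scaling by 6/2.24281 = 2.67522 puts the formula on 6 O.
Fe: 0.74787 × 2.67522 = 2.001 atoms per formula unit.

2.001 Fe apfu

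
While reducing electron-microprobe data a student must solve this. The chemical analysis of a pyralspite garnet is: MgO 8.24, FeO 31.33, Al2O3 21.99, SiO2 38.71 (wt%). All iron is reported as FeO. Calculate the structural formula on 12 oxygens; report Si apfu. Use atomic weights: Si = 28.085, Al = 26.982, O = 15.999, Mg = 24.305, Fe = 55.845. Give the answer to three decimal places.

MgO: 8.24/40.304 = 0.20445 mol → 0.20445 mol Mg, 0.20445 mol O.
FeO: 31.33/71.844 = 0.43608 mol → 0.43608 mol Fe, 0.43608 mol O.
Al2O3: 21.99/101.961 = 0.21567 mol → 0.43134 mol Al, 0.64701 mol O.
SiO2: 38.71/60.083 = 0.64428 mol → 0.64428 mol Si, 1.28856 mol O.
Total oxygen = 2.57610 mol. Normalization factor = 12/2.57610 = 4.65820.
Si per 12 O = 0.64428 × 4.65820 = 3.001.

3.001 Si apfu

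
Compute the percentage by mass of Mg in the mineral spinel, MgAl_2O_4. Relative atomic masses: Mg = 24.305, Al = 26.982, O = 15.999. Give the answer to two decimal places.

17.08 wt%

Molar mass of MgAl_2O_4: 1*24.305 + 2*26.982 + 4*15.999 = 142.265 g/mol.
Mass of Mg per formula unit: 1 × 24.305 = 24.305 g.
Weight fraction Mg = 24.305 / 142.265 = 0.1708.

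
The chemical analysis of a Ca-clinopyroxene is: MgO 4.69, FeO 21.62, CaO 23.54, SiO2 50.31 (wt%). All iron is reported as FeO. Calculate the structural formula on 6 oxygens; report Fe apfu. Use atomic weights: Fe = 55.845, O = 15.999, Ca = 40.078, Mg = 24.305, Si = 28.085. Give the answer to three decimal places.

MgO: 4.69/40.304 = 0.11637 mol → 0.11637 mol Mg, 0.11637 mol O.
FeO: 21.62/71.844 = 0.30093 mol → 0.30093 mol Fe, 0.30093 mol O.
CaO: 23.54/56.077 = 0.41978 mol → 0.41978 mol Ca, 0.41978 mol O.
SiO2: 50.31/60.083 = 0.83734 mol → 0.83734 mol Si, 1.67468 mol O.
Total oxygen = 2.51176 mol. Normalization factor = 6/2.51176 = 2.38876.
Fe per 6 O = 0.30093 × 2.38876 = 0.719.

0.719 Fe apfu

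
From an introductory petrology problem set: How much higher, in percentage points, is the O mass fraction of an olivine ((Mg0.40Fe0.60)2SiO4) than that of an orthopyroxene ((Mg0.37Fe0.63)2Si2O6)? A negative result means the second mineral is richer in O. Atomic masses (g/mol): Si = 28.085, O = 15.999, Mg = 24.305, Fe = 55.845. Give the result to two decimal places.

M((Mg0.40Fe0.60)2SiO4) = 178.539 g/mol, so wt% O = 63.996/178.539 × 100 = 35.84%.
M((Mg0.37Fe0.63)2Si2O6) = 240.514 g/mol, so wt% O = 95.994/240.514 × 100 = 39.91%.
35.84 − 39.91 = -4.07 pp.

-4.07 percentage points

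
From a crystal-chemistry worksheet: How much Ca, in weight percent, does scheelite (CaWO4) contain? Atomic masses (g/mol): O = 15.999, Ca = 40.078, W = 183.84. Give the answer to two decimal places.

M(CaWO4) = 287.914 g/mol.
Ca contributes 1 × 40.078 = 40.078 g per mole.
40.078/287.914 = 0.1392 → 13.92%.

13.92 weight percent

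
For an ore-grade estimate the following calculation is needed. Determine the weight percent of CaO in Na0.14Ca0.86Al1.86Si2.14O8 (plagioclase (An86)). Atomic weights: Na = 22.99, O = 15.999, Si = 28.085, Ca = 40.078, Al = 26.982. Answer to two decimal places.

M(Na0.14Ca0.86Al1.86Si2.14O8) = 275.966 g/mol; M(CaO) = 56.077 g/mol.
Moles CaO per formula unit = 0.86 Ca ÷ 1 = 0.8600.
CaO fraction = (0.8600 × 56.077) / 275.966 = 48.226/275.966 = 0.1748.

17.48 wt%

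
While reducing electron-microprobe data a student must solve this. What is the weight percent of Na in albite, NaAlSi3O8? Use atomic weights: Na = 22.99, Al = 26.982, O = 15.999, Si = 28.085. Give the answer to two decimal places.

Formula mass = 1·22.99 + 1·26.982 + 3·28.085 + 8·15.999 = 262.219 g/mol, of which 22.990 g is Na.
So Na makes up 22.990/262.219 = 0.0877 of the mass, i.e. 8.77%.

8.77 weight percent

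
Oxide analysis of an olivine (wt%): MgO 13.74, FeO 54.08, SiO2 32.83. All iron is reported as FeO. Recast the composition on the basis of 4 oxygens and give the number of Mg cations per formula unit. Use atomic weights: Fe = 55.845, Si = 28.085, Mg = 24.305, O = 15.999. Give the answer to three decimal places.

0.624 Mg apfu

13.74 wt% MgO ÷ 40.304 g/mol = 0.34091 mol, giving 0.34091 Mg and 0.34091 O.
54.08 wt% FeO ÷ 71.844 g/mol = 0.75274 mol, giving 0.75274 Fe and 0.75274 O.
32.83 wt% SiO2 ÷ 60.083 g/mol = 0.54641 mol, giving 0.54641 Si and 1.09282 O.
Oxygen sums to 2.18647; scaling by 4/2.18647 = 1.82943 puts the formula on 4 O.
Mg: 0.34091 × 1.82943 = 0.624 atoms per formula unit.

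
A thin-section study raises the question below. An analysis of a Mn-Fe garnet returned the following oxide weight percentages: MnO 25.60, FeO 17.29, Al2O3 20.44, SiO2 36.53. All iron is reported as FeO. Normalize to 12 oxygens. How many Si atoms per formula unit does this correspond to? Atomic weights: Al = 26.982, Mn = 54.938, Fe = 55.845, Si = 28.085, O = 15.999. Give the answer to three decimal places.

MnO (M=70.937): mol = 0.36088; Mn = 0.36088, O = 0.36088.
FeO (M=71.844): mol = 0.24066; Fe = 0.24066, O = 0.24066.
Al2O3 (M=101.961): mol = 0.20047; Al = 0.40094, O = 0.60141.
SiO2 (M=60.083): mol = 0.60799; Si = 0.60799, O = 1.21598.
ΣO = 2.41893; factor = 12/ΣO = 4.96087.
Si apfu = 0.60799 × 4.96087 = 3.016.

3.016 Si apfu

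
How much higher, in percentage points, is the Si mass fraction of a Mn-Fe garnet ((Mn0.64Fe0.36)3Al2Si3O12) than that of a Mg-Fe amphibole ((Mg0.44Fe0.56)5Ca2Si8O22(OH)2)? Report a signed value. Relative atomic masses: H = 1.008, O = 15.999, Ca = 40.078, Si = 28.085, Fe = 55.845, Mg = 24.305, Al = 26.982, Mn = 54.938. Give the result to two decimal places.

-7.96 percentage points

M((Mn0.64Fe0.36)3Al2Si3O12) = 496.001 g/mol, so wt% Si = 84.255/496.001 × 100 = 16.99%.
M((Mg0.44Fe0.56)5Ca2Si8O22(OH)2) = 900.665 g/mol, so wt% Si = 224.680/900.665 × 100 = 24.95%.
16.99 − 24.95 = -7.96 pp.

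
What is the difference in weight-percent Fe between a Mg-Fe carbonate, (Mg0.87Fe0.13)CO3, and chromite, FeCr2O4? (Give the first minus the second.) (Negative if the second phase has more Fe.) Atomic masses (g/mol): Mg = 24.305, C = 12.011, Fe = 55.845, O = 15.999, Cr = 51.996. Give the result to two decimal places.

-16.74 percentage points

Fe in (Mg0.87Fe0.13)CO3: molar mass 88.413 g/mol; 0.13×55.845 = 7.260 g → 8.21 wt%.
Fe in FeCr2O4: molar mass 223.833 g/mol; 1×55.845 = 55.845 g → 24.95 wt%.
Difference = 8.21 − 24.95 = -16.74 percentage points.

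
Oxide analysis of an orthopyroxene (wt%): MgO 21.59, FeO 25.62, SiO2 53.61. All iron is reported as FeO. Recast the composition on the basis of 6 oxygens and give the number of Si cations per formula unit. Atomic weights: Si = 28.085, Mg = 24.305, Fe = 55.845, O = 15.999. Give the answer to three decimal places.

MgO (M=40.304): mol = 0.53568; Mg = 0.53568, O = 0.53568.
FeO (M=71.844): mol = 0.35661; Fe = 0.35661, O = 0.35661.
SiO2 (M=60.083): mol = 0.89227; Si = 0.89227, O = 1.78454.
ΣO = 2.67683; factor = 6/ΣO = 2.24146.
Si apfu = 0.89227 × 2.24146 = 2.000.

2.000 Si apfu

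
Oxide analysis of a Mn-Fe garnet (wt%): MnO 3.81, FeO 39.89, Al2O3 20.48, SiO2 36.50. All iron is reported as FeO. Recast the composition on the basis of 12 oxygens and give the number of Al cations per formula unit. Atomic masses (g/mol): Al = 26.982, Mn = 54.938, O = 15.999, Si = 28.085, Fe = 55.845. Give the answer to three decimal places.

1.987 Al apfu

MnO (M=70.937): mol = 0.05371; Mn = 0.05371, O = 0.05371.
FeO (M=71.844): mol = 0.55523; Fe = 0.55523, O = 0.55523.
Al2O3 (M=101.961): mol = 0.20086; Al = 0.40172, O = 0.60258.
SiO2 (M=60.083): mol = 0.60749; Si = 0.60749, O = 1.21498.
ΣO = 2.42650; factor = 12/ΣO = 4.94539.
Al apfu = 0.40172 × 4.94539 = 1.987.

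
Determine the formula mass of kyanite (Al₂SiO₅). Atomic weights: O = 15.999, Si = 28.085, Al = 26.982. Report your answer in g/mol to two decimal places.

Al: 2 × 26.982 = 53.9640
Si: 1 × 28.085 = 28.0850
O: 5 × 15.999 = 79.9950
Summing the contributions gives the formula mass.

162.04 g/mol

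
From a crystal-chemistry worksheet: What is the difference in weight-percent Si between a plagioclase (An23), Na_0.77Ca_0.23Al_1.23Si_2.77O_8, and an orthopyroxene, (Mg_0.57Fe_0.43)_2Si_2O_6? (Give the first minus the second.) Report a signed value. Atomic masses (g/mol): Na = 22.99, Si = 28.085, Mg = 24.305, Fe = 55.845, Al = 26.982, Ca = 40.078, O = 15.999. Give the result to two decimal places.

M(Na_0.77Ca_0.23Al_1.23Si_2.77O_8) = 265.896 g/mol, so wt% Si = 77.795/265.896 × 100 = 29.26%.
M((Mg_0.57Fe_0.43)_2Si_2O_6) = 227.898 g/mol, so wt% Si = 56.170/227.898 × 100 = 24.65%.
29.26 − 24.65 = 4.61 pp.

4.61 percentage points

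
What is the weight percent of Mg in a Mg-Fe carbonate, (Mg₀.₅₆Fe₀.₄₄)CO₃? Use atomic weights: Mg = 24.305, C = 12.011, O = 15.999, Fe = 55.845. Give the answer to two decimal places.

13.86 weight percent

M((Mg₀.₅₆Fe₀.₄₄)CO₃) = 98.191 g/mol.
Mg contributes 0.56 × 24.305 = 13.611 g per mole.
13.611/98.191 = 0.1386 → 13.86%.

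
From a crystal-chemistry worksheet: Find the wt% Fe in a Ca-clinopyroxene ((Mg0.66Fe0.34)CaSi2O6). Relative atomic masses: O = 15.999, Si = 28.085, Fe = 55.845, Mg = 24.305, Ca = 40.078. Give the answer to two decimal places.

Molar mass of (Mg0.66Fe0.34)CaSi2O6: 0.66·24.305 + 0.34·55.845 + 1·40.078 + 2·28.085 + 6·15.999 = 227.271 g/mol.
Mass of Fe per formula unit: 0.34 × 55.845 = 18.987 g.
Weight fraction Fe = 18.987 / 227.271 = 0.0835.

8.35 wt%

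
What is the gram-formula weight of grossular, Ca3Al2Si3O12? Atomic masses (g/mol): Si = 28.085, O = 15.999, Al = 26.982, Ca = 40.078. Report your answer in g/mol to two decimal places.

450.44 g/mol

M = 3·40.078 + 2·26.982 + 3·28.085 + 12·15.999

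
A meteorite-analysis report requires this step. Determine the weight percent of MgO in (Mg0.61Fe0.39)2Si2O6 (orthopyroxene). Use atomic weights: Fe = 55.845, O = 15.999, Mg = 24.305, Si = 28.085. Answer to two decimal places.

21.82 wt%

Molar mass of (Mg0.61Fe0.39)2Si2O6 = 1.22*24.305 + 0.78*55.845 + 2*28.085 + 6*15.999 = 225.375 g/mol.
Each formula unit contains 1.22 Mg, equivalent to 1.22/1 = 1.2200 mol MgO.
M(MgO) = 1×24.305 + 1×15.999 = 40.304 g/mol.
Mass of MgO per formula unit = 1.2200 × 40.304 = 49.171 g.
MgO wt% = 49.171 / 225.375 × 100 = 21.82%.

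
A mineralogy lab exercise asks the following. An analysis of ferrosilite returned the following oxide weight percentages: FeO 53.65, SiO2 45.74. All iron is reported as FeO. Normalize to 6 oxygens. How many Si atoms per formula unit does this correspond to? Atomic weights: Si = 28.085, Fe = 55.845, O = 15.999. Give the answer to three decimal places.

FeO: 53.65/71.844 = 0.74676 mol → 0.74676 mol Fe, 0.74676 mol O.
SiO2: 45.74/60.083 = 0.76128 mol → 0.76128 mol Si, 1.52256 mol O.
Total oxygen = 2.26932 mol. Normalization factor = 6/2.26932 = 2.64396.
Si per 6 O = 0.76128 × 2.64396 = 2.013.

2.013 Si apfu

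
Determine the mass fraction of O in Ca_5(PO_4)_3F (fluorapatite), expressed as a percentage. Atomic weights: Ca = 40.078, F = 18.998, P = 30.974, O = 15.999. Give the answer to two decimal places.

38.07 wt%

Molar mass of Ca_5(PO_4)_3F: 5*40.078 + 3*30.974 + 12*15.999 + 1*18.998 = 504.298 g/mol.
Mass of O per formula unit: 12 × 15.999 = 191.988 g.
Weight fraction O = 191.988 / 504.298 = 0.3807.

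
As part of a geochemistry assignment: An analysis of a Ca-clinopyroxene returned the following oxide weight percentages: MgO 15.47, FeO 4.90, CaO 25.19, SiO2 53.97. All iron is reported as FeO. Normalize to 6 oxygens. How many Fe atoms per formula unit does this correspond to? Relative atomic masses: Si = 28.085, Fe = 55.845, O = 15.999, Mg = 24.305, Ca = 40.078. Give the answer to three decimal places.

15.47 wt% MgO ÷ 40.304 g/mol = 0.38383 mol, giving 0.38383 Mg and 0.38383 O.
4.90 wt% FeO ÷ 71.844 g/mol = 0.06820 mol, giving 0.06820 Fe and 0.06820 O.
25.19 wt% CaO ÷ 56.077 g/mol = 0.44920 mol, giving 0.44920 Ca and 0.44920 O.
53.97 wt% SiO2 ÷ 60.083 g/mol = 0.89826 mol, giving 0.89826 Si and 1.79652 O.
Oxygen sums to 2.69775; scaling by 6/2.69775 = 2.22408 puts the formula on 6 O.
Fe: 0.06820 × 2.22408 = 0.152 atoms per formula unit.

0.152 Fe apfu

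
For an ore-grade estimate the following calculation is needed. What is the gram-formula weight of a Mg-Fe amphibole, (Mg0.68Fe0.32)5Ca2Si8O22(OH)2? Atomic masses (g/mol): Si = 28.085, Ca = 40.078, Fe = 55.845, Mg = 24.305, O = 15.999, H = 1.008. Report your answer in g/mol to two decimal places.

862.82 g/mol

M = 3.40×24.305 + 1.60×55.845 + 2×40.078 + 8×28.085 + 24×15.999 + 2×1.008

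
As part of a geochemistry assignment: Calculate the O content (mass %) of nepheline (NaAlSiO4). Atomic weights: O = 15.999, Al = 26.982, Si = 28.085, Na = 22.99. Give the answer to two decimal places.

Molar mass of NaAlSiO4: 1*22.99 + 1*26.982 + 1*28.085 + 4*15.999 = 142.053 g/mol.
Mass of O per formula unit: 4 × 15.999 = 63.996 g.
Weight fraction O = 63.996 / 142.053 = 0.4505.

45.05 mass %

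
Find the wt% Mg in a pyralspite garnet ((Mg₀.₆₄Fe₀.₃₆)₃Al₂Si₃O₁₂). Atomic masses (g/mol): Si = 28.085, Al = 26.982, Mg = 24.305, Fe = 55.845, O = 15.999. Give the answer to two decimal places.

Formula mass = 1.92·24.305 + 1.08·55.845 + 2·26.982 + 3·28.085 + 12·15.999 = 437.185 g/mol, of which 46.666 g is Mg.
So Mg makes up 46.666/437.185 = 0.1067 of the mass, i.e. 10.67%.

10.67 weight percent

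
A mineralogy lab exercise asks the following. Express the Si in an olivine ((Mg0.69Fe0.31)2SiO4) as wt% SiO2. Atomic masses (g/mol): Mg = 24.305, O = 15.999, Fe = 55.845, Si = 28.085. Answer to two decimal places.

37.49 wt%

M((Mg0.69Fe0.31)2SiO4) = 160.246 g/mol; M(SiO2) = 60.083 g/mol.
Moles SiO2 per formula unit = 1 Si ÷ 1 = 1.0000.
SiO2 fraction = (1.0000 × 60.083) / 160.246 = 60.083/160.246 = 0.3749.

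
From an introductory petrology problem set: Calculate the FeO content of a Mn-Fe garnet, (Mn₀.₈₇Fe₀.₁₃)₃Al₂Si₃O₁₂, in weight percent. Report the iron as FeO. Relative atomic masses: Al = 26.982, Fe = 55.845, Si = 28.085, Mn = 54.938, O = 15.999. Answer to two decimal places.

5.66 wt%

Molar mass of (Mn₀.₈₇Fe₀.₁₃)₃Al₂Si₃O₁₂ = 2.61×54.938 + 0.39×55.845 + 2×26.982 + 3×28.085 + 12×15.999 = 495.375 g/mol.
Each formula unit contains 0.39 Fe, equivalent to 0.39/1 = 0.3900 mol FeO.
M(FeO) = 1×55.845 + 1×15.999 = 71.844 g/mol.
Mass of FeO per formula unit = 0.3900 × 71.844 = 28.019 g.
FeO wt% = 28.019 / 495.375 × 100 = 5.66%.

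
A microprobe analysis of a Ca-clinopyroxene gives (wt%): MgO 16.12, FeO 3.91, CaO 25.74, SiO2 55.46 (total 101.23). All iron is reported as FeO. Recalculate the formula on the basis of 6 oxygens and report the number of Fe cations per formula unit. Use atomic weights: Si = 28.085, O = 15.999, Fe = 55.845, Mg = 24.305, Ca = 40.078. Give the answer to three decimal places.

0.118 Fe apfu

MgO: 16.12/40.304 = 0.39996 mol → 0.39996 mol Mg, 0.39996 mol O.
FeO: 3.91/71.844 = 0.05442 mol → 0.05442 mol Fe, 0.05442 mol O.
CaO: 25.74/56.077 = 0.45901 mol → 0.45901 mol Ca, 0.45901 mol O.
SiO2: 55.46/60.083 = 0.92306 mol → 0.92306 mol Si, 1.84612 mol O.
Total oxygen = 2.75951 mol. Normalization factor = 6/2.75951 = 2.17430.
Fe per 6 O = 0.05442 × 2.17430 = 0.118.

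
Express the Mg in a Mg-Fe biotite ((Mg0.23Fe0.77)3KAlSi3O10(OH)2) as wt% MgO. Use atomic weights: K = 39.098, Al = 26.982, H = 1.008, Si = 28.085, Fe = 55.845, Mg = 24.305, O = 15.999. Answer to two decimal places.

5.67 wt%

M((Mg0.23Fe0.77)3KAlSi3O10(OH)2) = 490.111 g/mol; M(MgO) = 40.304 g/mol.
Moles MgO per formula unit = 0.69 Mg ÷ 1 = 0.6900.
MgO fraction = (0.6900 × 40.304) / 490.111 = 27.810/490.111 = 0.0567.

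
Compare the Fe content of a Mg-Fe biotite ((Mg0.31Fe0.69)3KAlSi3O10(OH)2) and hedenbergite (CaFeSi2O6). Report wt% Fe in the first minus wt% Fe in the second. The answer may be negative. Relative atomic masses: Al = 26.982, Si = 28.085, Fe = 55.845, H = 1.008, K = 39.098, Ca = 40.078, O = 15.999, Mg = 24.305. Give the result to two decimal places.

First mineral: 115.599 g Fe in 482.542 g formula = 23.96 wt% Fe.
Second mineral: 55.845 g Fe in 248.087 g formula = 22.51 wt% Fe.
23.96% − 22.51% gives a difference of 1.45 percentage points.

1.45 percentage points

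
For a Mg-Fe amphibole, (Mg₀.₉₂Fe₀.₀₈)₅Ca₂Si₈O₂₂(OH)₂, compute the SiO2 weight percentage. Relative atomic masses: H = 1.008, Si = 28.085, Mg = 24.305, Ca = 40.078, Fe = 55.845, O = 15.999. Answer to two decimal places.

Molar mass of (Mg₀.₉₂Fe₀.₀₈)₅Ca₂Si₈O₂₂(OH)₂ = 4.60*24.305 + 0.40*55.845 + 2*40.078 + 8*28.085 + 24*15.999 + 2*1.008 = 824.969 g/mol.
Each formula unit contains 8 Si, equivalent to 8/1 = 8.0000 mol SiO2.
M(SiO2) = 1×28.085 + 2×15.999 = 60.083 g/mol.
Mass of SiO2 per formula unit = 8.0000 × 60.083 = 480.664 g.
SiO2 wt% = 480.664 / 824.969 × 100 = 58.26%.

58.26 wt%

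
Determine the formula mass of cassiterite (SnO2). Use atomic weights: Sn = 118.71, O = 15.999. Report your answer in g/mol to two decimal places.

Sn: 1 × 118.71 = 118.7100
O: 2 × 15.999 = 31.9980
Summing the contributions gives the formula mass.

150.71 g/mol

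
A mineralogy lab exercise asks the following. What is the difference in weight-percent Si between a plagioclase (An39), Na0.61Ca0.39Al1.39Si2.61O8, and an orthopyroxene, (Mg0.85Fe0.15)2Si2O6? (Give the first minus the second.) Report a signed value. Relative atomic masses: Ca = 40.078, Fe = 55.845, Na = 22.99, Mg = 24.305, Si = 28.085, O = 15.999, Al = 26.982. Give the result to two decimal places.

0.59 percentage points

M(Na0.61Ca0.39Al1.39Si2.61O8) = 268.453 g/mol, so wt% Si = 73.302/268.453 × 100 = 27.31%.
M((Mg0.85Fe0.15)2Si2O6) = 210.236 g/mol, so wt% Si = 56.170/210.236 × 100 = 26.72%.
27.31 − 26.72 = 0.59 pp.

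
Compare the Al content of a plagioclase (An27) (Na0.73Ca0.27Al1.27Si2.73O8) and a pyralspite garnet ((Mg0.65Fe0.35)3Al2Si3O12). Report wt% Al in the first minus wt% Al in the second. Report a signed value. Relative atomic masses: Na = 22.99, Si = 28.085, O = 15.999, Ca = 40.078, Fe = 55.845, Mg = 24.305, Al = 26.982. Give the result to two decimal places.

0.49 percentage points

First mineral: 34.267 g Al in 266.535 g formula = 12.86 wt% Al.
Second mineral: 53.964 g Al in 436.239 g formula = 12.37 wt% Al.
12.86% − 12.37% gives a difference of 0.49 percentage points.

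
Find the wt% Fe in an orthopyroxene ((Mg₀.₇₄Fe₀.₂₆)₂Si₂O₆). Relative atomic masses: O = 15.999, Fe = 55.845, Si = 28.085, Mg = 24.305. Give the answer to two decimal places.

13.37 wt%

M((Mg₀.₇₄Fe₀.₂₆)₂Si₂O₆) = 217.175 g/mol.
Fe contributes 0.52 × 55.845 = 29.039 g per mole.
29.039/217.175 = 0.1337 → 13.37%.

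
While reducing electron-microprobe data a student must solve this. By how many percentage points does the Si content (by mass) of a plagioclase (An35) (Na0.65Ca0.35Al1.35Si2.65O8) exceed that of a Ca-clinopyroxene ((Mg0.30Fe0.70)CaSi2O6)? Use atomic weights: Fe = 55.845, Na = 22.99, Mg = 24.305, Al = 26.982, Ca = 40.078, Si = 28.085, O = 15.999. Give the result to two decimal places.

M(Na0.65Ca0.35Al1.35Si2.65O8) = 267.814 g/mol, so wt% Si = 74.425/267.814 × 100 = 27.79%.
M((Mg0.30Fe0.70)CaSi2O6) = 238.625 g/mol, so wt% Si = 56.170/238.625 × 100 = 23.54%.
27.79 − 23.54 = 4.25 pp.

4.25 percentage points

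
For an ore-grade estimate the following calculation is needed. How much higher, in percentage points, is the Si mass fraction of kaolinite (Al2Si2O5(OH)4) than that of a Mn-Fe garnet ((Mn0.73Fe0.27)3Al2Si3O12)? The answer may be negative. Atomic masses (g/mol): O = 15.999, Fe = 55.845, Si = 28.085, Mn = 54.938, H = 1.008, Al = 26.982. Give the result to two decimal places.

First mineral: 56.170 g Si in 258.157 g formula = 21.76 wt% Si.
Second mineral: 84.255 g Si in 495.756 g formula = 17.00 wt% Si.
21.76% − 17.00% gives a difference of 4.76 percentage points.

4.76 percentage points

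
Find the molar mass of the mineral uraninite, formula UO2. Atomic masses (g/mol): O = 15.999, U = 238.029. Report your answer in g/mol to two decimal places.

U: 1 × 238.029 = 238.0290
O: 2 × 15.999 = 31.9980
Summing the contributions gives the formula mass.

270.03 g/mol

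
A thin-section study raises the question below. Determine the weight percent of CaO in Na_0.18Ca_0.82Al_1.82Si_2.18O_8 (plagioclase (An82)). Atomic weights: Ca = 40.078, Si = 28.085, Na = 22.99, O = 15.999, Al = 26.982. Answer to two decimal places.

M(Na_0.18Ca_0.82Al_1.82Si_2.18O_8) = 275.327 g/mol; M(CaO) = 56.077 g/mol.
Moles CaO per formula unit = 0.82 Ca ÷ 1 = 0.8200.
CaO fraction = (0.8200 × 56.077) / 275.327 = 45.983/275.327 = 0.1670.

16.70 wt%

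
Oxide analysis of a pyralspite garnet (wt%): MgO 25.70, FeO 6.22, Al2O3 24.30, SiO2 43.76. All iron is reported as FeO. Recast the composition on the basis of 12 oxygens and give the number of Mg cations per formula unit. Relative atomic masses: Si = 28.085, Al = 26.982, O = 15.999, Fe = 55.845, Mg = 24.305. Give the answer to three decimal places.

2.642 Mg apfu

MgO: 25.70/40.304 = 0.63765 mol → 0.63765 mol Mg, 0.63765 mol O.
FeO: 6.22/71.844 = 0.08658 mol → 0.08658 mol Fe, 0.08658 mol O.
Al2O3: 24.30/101.961 = 0.23833 mol → 0.47666 mol Al, 0.71499 mol O.
SiO2: 43.76/60.083 = 0.72833 mol → 0.72833 mol Si, 1.45666 mol O.
Total oxygen = 2.89588 mol. Normalization factor = 12/2.89588 = 4.14382.
Mg per 12 O = 0.63765 × 4.14382 = 2.642.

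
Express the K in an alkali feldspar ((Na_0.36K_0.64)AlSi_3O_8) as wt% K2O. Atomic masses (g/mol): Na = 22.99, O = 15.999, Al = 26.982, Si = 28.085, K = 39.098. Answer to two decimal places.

11.06 wt%

M((Na_0.36K_0.64)AlSi_3O_8) = 272.528 g/mol; M(K2O) = 94.195 g/mol.
Moles K2O per formula unit = 0.64 K ÷ 2 = 0.3200.
K2O fraction = (0.3200 × 94.195) / 272.528 = 30.142/272.528 = 0.1106.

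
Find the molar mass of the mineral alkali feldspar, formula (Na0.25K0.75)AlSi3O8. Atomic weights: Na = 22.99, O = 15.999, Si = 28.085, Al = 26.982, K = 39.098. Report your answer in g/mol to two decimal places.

The formula mass is the sum 0.25*22.99 + 0.75*39.098 + 1*26.982 + 3*28.085 + 8*15.999.

274.30 g/mol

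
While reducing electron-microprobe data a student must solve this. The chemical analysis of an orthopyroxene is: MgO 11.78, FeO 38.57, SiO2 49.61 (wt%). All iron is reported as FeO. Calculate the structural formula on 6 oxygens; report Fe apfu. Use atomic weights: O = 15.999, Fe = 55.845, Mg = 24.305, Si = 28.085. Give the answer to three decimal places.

1.299 Fe apfu

11.78 wt% MgO ÷ 40.304 g/mol = 0.29228 mol, giving 0.29228 Mg and 0.29228 O.
38.57 wt% FeO ÷ 71.844 g/mol = 0.53686 mol, giving 0.53686 Fe and 0.53686 O.
49.61 wt% SiO2 ÷ 60.083 g/mol = 0.82569 mol, giving 0.82569 Si and 1.65138 O.
Oxygen sums to 2.48052; scaling by 6/2.48052 = 2.41885 puts the formula on 6 O.
Fe: 0.53686 × 2.41885 = 1.299 atoms per formula unit.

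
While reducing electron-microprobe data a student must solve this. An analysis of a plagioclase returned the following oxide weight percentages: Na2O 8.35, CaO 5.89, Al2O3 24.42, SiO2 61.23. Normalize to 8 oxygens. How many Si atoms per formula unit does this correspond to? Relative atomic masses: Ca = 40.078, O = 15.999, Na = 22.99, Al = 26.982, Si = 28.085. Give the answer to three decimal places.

2.721 Si apfu

Na2O: 8.35/61.979 = 0.13472 mol → 0.26944 mol Na, 0.13472 mol O.
CaO: 5.89/56.077 = 0.10503 mol → 0.10503 mol Ca, 0.10503 mol O.
Al2O3: 24.42/101.961 = 0.23950 mol → 0.47900 mol Al, 0.71850 mol O.
SiO2: 61.23/60.083 = 1.01909 mol → 1.01909 mol Si, 2.03818 mol O.
Total oxygen = 2.99643 mol. Normalization factor = 8/2.99643 = 2.66984.
Si per 8 O = 1.01909 × 2.66984 = 2.721.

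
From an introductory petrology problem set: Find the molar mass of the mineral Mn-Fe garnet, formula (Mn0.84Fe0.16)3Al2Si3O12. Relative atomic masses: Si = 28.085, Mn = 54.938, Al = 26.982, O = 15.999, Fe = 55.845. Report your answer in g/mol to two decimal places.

M = 2.52(54.938) + 0.48(55.845) + 2(26.982) + 3(28.085) + 12(15.999)

495.46 g/mol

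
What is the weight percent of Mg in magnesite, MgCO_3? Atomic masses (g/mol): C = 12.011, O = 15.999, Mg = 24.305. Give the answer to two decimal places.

28.83 wt%

Formula mass = 1×24.305 + 1×12.011 + 3×15.999 = 84.313 g/mol, of which 24.305 g is Mg.
So Mg makes up 24.305/84.313 = 0.2883 of the mass, i.e. 28.83%.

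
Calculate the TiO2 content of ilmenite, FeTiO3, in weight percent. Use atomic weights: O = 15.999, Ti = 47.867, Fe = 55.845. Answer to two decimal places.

52.64 wt%

Molar mass of FeTiO3 = 1·55.845 + 1·47.867 + 3·15.999 = 151.709 g/mol.
Each formula unit contains 1 Ti, equivalent to 1/1 = 1.0000 mol TiO2.
M(TiO2) = 1×47.867 + 2×15.999 = 79.865 g/mol.
Mass of TiO2 per formula unit = 1.0000 × 79.865 = 79.865 g.
TiO2 wt% = 79.865 / 151.709 × 100 = 52.64%.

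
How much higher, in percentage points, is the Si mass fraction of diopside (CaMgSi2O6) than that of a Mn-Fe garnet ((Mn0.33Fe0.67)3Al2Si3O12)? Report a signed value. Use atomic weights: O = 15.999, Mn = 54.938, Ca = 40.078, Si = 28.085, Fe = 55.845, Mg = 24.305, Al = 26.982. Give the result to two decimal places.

8.98 percentage points

M(CaMgSi2O6) = 216.547 g/mol, so wt% Si = 56.170/216.547 × 100 = 25.94%.
M((Mn0.33Fe0.67)3Al2Si3O12) = 496.844 g/mol, so wt% Si = 84.255/496.844 × 100 = 16.96%.
25.94 − 16.96 = 8.98 pp.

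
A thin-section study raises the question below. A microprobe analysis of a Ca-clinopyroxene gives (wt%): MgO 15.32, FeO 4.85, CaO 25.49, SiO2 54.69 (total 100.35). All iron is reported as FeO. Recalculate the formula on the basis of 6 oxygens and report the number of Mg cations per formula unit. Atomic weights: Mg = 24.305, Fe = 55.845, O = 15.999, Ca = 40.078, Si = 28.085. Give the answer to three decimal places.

MgO (M=40.304): mol = 0.38011; Mg = 0.38011, O = 0.38011.
FeO (M=71.844): mol = 0.06751; Fe = 0.06751, O = 0.06751.
CaO (M=56.077): mol = 0.45455; Ca = 0.45455, O = 0.45455.
SiO2 (M=60.083): mol = 0.91024; Si = 0.91024, O = 1.82048.
ΣO = 2.72265; factor = 6/ΣO = 2.20374.
Mg apfu = 0.38011 × 2.20374 = 0.838.

0.838 Mg apfu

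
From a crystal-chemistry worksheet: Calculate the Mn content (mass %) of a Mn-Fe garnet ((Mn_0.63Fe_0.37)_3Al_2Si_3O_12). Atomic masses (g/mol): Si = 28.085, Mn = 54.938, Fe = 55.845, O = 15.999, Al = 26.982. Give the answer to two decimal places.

Molar mass of (Mn_0.63Fe_0.37)_3Al_2Si_3O_12: 1.89*54.938 + 1.11*55.845 + 2*26.982 + 3*28.085 + 12*15.999 = 496.028 g/mol.
Mass of Mn per formula unit: 1.89 × 54.938 = 103.833 g.
Weight fraction Mn = 103.833 / 496.028 = 0.2093.

20.93 mass %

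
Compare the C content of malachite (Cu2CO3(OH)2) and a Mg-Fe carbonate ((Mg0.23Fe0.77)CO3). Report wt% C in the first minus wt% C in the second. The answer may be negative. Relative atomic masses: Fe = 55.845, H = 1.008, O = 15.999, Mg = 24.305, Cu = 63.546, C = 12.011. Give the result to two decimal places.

-5.63 percentage points

C in Cu2CO3(OH)2: molar mass 221.114 g/mol; 1×12.011 = 12.011 g → 5.43 wt%.
C in (Mg0.23Fe0.77)CO3: molar mass 108.599 g/mol; 1×12.011 = 12.011 g → 11.06 wt%.
Difference = 5.43 − 11.06 = -5.63 percentage points.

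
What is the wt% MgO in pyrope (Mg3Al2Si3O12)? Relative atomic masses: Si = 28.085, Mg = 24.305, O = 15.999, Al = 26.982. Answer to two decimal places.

M(Mg3Al2Si3O12) = 403.122 g/mol; M(MgO) = 40.304 g/mol.
Moles MgO per formula unit = 3 Mg ÷ 1 = 3.0000.
MgO fraction = (3.0000 × 40.304) / 403.122 = 120.912/403.122 = 0.2999.

29.99 wt%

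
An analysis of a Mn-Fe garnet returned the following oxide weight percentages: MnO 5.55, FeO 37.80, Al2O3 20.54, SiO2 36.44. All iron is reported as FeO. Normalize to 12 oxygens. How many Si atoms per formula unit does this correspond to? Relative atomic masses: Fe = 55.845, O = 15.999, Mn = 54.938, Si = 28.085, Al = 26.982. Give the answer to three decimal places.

3.005 Si apfu

MnO (M=70.937): mol = 0.07824; Mn = 0.07824, O = 0.07824.
FeO (M=71.844): mol = 0.52614; Fe = 0.52614, O = 0.52614.
Al2O3 (M=101.961): mol = 0.20145; Al = 0.40290, O = 0.60435.
SiO2 (M=60.083): mol = 0.60649; Si = 0.60649, O = 1.21298.
ΣO = 2.42171; factor = 12/ΣO = 4.95518.
Si apfu = 0.60649 × 4.95518 = 3.005.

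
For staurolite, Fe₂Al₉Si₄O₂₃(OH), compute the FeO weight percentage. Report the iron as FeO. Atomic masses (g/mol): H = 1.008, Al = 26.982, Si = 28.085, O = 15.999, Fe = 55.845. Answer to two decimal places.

Formula mass = 851.852 g/mol.
2 Fe → 2.0000 mol FeO per formula unit; M(FeO) = 71.844, so FeO mass = 143.688 g.
143.688/851.852 × 100 = 16.87 wt%.

16.87 wt%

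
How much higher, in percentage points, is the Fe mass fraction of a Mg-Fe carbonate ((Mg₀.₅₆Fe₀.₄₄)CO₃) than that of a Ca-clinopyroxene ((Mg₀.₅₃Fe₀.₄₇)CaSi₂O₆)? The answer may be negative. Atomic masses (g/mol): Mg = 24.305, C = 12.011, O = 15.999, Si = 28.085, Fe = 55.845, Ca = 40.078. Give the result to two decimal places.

First mineral: 24.572 g Fe in 98.191 g formula = 25.02 wt% Fe.
Second mineral: 26.247 g Fe in 231.371 g formula = 11.34 wt% Fe.
25.02% − 11.34% gives a difference of 13.68 percentage points.

13.68 percentage points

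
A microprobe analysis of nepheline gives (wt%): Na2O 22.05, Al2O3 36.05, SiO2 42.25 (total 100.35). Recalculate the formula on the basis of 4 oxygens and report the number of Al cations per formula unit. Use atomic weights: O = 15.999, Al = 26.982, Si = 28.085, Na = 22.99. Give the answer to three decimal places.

Na2O: 22.05/61.979 = 0.35577 mol → 0.71154 mol Na, 0.35577 mol O.
Al2O3: 36.05/101.961 = 0.35357 mol → 0.70714 mol Al, 1.06071 mol O.
SiO2: 42.25/60.083 = 0.70319 mol → 0.70319 mol Si, 1.40638 mol O.
Total oxygen = 2.82286 mol. Normalization factor = 4/2.82286 = 1.41700.
Al per 4 O = 0.70714 × 1.41700 = 1.002.

1.002 Al apfu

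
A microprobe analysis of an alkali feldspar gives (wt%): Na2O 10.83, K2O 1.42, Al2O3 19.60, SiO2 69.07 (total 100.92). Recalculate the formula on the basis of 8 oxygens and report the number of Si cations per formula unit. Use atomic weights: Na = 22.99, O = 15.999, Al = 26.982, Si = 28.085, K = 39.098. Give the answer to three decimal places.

3.000 Si apfu

Na2O: 10.83/61.979 = 0.17474 mol → 0.34948 mol Na, 0.17474 mol O.
K2O: 1.42/94.195 = 0.01508 mol → 0.03016 mol K, 0.01508 mol O.
Al2O3: 19.60/101.961 = 0.19223 mol → 0.38446 mol Al, 0.57669 mol O.
SiO2: 69.07/60.083 = 1.14958 mol → 1.14958 mol Si, 2.29916 mol O.
Total oxygen = 3.06567 mol. Normalization factor = 8/3.06567 = 2.60954.
Si per 8 O = 1.14958 × 2.60954 = 3.000.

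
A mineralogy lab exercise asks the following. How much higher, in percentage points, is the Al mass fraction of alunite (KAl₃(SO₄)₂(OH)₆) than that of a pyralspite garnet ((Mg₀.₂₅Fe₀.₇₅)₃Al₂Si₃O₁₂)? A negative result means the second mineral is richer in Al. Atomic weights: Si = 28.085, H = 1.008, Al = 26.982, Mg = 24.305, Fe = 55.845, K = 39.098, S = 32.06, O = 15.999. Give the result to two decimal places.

M(KAl₃(SO₄)₂(OH)₆) = 414.198 g/mol, so wt% Al = 80.946/414.198 × 100 = 19.54%.
M((Mg₀.₂₅Fe₀.₇₅)₃Al₂Si₃O₁₂) = 474.087 g/mol, so wt% Al = 53.964/474.087 × 100 = 11.38%.
19.54 − 11.38 = 8.16 pp.

8.16 percentage points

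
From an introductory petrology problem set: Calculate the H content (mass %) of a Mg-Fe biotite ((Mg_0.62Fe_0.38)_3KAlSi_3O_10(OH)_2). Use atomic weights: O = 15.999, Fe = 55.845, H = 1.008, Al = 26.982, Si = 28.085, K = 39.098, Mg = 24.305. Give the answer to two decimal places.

0.44 mass %

Formula mass = 1.86×24.305 + 1.14×55.845 + 1×39.098 + 1×26.982 + 3×28.085 + 12×15.999 + 2×1.008 = 453.210 g/mol, of which 2.016 g is H.
So H makes up 2.016/453.210 = 0.0044 of the mass, i.e. 0.44%.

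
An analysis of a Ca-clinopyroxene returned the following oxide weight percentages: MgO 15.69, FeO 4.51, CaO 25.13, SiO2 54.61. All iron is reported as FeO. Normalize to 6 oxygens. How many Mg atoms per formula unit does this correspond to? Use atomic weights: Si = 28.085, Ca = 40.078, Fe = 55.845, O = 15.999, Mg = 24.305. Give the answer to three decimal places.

15.69 wt% MgO ÷ 40.304 g/mol = 0.38929 mol, giving 0.38929 Mg and 0.38929 O.
4.51 wt% FeO ÷ 71.844 g/mol = 0.06277 mol, giving 0.06277 Fe and 0.06277 O.
25.13 wt% CaO ÷ 56.077 g/mol = 0.44813 mol, giving 0.44813 Ca and 0.44813 O.
54.61 wt% SiO2 ÷ 60.083 g/mol = 0.90891 mol, giving 0.90891 Si and 1.81782 O.
Oxygen sums to 2.71801; scaling by 6/2.71801 = 2.20750 puts the formula on 6 O.
Mg: 0.38929 × 2.20750 = 0.859 atoms per formula unit.

0.859 Mg apfu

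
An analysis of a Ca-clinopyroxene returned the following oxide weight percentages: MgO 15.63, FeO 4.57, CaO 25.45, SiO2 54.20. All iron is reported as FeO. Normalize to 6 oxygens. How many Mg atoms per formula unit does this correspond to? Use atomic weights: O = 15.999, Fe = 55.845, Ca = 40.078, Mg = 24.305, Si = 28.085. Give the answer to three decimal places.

15.63 wt% MgO ÷ 40.304 g/mol = 0.38780 mol, giving 0.38780 Mg and 0.38780 O.
4.57 wt% FeO ÷ 71.844 g/mol = 0.06361 mol, giving 0.06361 Fe and 0.06361 O.
25.45 wt% CaO ÷ 56.077 g/mol = 0.45384 mol, giving 0.45384 Ca and 0.45384 O.
54.20 wt% SiO2 ÷ 60.083 g/mol = 0.90209 mol, giving 0.90209 Si and 1.80418 O.
Oxygen sums to 2.70943; scaling by 6/2.70943 = 2.21449 puts the formula on 6 O.
Mg: 0.38780 × 2.21449 = 0.859 atoms per formula unit.

0.859 Mg apfu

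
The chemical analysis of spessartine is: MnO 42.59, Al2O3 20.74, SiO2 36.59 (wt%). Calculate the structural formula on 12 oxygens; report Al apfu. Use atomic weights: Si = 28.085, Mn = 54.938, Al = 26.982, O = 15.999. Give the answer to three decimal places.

42.59 wt% MnO ÷ 70.937 g/mol = 0.60039 mol, giving 0.60039 Mn and 0.60039 O.
20.74 wt% Al2O3 ÷ 101.961 g/mol = 0.20341 mol, giving 0.40682 Al and 0.61023 O.
36.59 wt% SiO2 ÷ 60.083 g/mol = 0.60899 mol, giving 0.60899 Si and 1.21798 O.
Oxygen sums to 2.42860; scaling by 12/2.42860 = 4.94112 puts the formula on 12 O.
Al: 0.40682 × 4.94112 = 2.010 atoms per formula unit.

2.010 Al apfu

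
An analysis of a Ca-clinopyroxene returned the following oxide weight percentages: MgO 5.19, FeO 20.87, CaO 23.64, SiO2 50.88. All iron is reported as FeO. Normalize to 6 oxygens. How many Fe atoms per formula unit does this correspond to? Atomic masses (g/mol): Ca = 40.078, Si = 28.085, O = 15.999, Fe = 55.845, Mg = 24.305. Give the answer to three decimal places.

0.688 Fe apfu

MgO (M=40.304): mol = 0.12877; Mg = 0.12877, O = 0.12877.
FeO (M=71.844): mol = 0.29049; Fe = 0.29049, O = 0.29049.
CaO (M=56.077): mol = 0.42156; Ca = 0.42156, O = 0.42156.
SiO2 (M=60.083): mol = 0.84683; Si = 0.84683, O = 1.69366.
ΣO = 2.53448; factor = 6/ΣO = 2.36735.
Fe apfu = 0.29049 × 2.36735 = 0.688.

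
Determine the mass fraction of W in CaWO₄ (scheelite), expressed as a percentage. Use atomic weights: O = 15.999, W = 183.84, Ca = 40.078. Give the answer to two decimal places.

63.85 mass %

Molar mass of CaWO₄: 1·40.078 + 1·183.84 + 4·15.999 = 287.914 g/mol.
Mass of W per formula unit: 1 × 183.84 = 183.840 g.
Weight fraction W = 183.840 / 287.914 = 0.6385.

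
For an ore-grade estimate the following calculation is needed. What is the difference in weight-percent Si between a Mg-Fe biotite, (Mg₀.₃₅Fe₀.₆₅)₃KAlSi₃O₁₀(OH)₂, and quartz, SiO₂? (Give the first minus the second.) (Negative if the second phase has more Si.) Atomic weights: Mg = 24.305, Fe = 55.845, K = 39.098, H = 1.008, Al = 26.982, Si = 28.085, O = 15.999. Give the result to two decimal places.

-29.14 percentage points

First mineral: 84.255 g Si in 478.757 g formula = 17.60 wt% Si.
Second mineral: 28.085 g Si in 60.083 g formula = 46.74 wt% Si.
17.60% − 46.74% gives a difference of -29.14 percentage points.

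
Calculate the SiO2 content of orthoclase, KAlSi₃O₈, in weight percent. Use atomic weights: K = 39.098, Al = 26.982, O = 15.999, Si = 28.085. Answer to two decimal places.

64.76 wt%

Formula mass = 278.327 g/mol.
3 Si → 3.0000 mol SiO2 per formula unit; M(SiO2) = 60.083, so SiO2 mass = 180.249 g.
180.249/278.327 × 100 = 64.76 wt%.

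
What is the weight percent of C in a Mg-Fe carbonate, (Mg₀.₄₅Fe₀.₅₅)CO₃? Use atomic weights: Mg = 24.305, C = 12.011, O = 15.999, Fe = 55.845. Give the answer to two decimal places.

11.81 mass %

Formula mass = 0.45·24.305 + 0.55·55.845 + 1·12.011 + 3·15.999 = 101.660 g/mol, of which 12.011 g is C.
So C makes up 12.011/101.660 = 0.1181 of the mass, i.e. 11.81%.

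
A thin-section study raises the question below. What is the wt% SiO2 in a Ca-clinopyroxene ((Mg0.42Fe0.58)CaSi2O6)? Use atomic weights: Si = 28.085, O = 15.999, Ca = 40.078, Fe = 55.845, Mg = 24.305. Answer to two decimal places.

51.17 wt%

M((Mg0.42Fe0.58)CaSi2O6) = 234.840 g/mol; M(SiO2) = 60.083 g/mol.
Moles SiO2 per formula unit = 2 Si ÷ 1 = 2.0000.
SiO2 fraction = (2.0000 × 60.083) / 234.840 = 120.166/234.840 = 0.5117.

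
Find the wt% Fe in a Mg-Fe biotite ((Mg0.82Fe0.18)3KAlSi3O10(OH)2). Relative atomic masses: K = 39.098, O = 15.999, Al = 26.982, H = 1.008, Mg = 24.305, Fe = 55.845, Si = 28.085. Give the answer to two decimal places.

Formula mass = 2.46·24.305 + 0.54·55.845 + 1·39.098 + 1·26.982 + 3·28.085 + 12·15.999 + 2·1.008 = 434.286 g/mol, of which 30.156 g is Fe.
So Fe makes up 30.156/434.286 = 0.0694 of the mass, i.e. 6.94%.

6.94 weight percent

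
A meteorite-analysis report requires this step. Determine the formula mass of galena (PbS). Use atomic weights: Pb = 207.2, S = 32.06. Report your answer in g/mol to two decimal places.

The formula mass is the sum 1·207.2 + 1·32.06.

239.26 g/mol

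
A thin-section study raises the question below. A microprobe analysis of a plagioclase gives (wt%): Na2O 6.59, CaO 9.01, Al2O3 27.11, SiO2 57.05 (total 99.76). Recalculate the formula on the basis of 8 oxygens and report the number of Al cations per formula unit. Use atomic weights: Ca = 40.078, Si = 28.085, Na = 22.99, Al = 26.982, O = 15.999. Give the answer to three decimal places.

6.59 wt% Na2O ÷ 61.979 g/mol = 0.10633 mol, giving 0.21266 Na and 0.10633 O.
9.01 wt% CaO ÷ 56.077 g/mol = 0.16067 mol, giving 0.16067 Ca and 0.16067 O.
27.11 wt% Al2O3 ÷ 101.961 g/mol = 0.26589 mol, giving 0.53178 Al and 0.79767 O.
57.05 wt% SiO2 ÷ 60.083 g/mol = 0.94952 mol, giving 0.94952 Si and 1.89904 O.
Oxygen sums to 2.96371; scaling by 8/2.96371 = 2.69932 puts the formula on 8 O.
Al: 0.53178 × 2.69932 = 1.435 atoms per formula unit.

1.435 Al apfu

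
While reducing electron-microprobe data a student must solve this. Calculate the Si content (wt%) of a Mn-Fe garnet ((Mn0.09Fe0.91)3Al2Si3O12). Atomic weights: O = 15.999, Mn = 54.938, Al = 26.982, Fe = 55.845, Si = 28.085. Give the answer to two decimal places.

16.94 wt%

M((Mn0.09Fe0.91)3Al2Si3O12) = 497.497 g/mol.
Si contributes 3 × 28.085 = 84.255 g per mole.
84.255/497.497 = 0.1694 → 16.94%.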